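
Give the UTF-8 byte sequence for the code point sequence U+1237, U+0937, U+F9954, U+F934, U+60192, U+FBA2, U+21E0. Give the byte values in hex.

E1 88 B7 E0 A4 B7 F3 B9 A5 94 EF A4 B4 F1 A0 86 92 EF AE A2 E2 87 A0

U+1237: 3-byte form → E1 88 B7.
U+0937: 3-byte form → E0 A4 B7.
U+F9954: 4-byte form → F3 B9 A5 94.
U+F934: 3-byte form → EF A4 B4.
U+60192: 4-byte form → F1 A0 86 92.
U+FBA2: 3-byte form → EF AE A2.
U+21E0: 3-byte form → E2 87 A0.
Concatenated (23 bytes): E1 88 B7 E0 A4 B7 F3 B9 A5 94 EF A4 B4 F1 A0 86 92 EF AE A2 E2 87 A0.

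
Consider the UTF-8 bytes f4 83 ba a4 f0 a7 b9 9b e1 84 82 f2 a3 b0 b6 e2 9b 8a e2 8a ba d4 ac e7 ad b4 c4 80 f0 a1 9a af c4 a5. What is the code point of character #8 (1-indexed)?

U+7B74

Offset 0: leading byte 0xF4 = 11110100 → 4-byte char #1 = F4 83 BA A4.
Offset 4: leading byte 0xF0 = 11110000 → 4-byte char #2 = F0 A7 B9 9B.
Offset 8: leading byte 0xE1 = 11100001 → 3-byte char #3 = E1 84 82.
Offset 11: leading byte 0xF2 = 11110010 → 4-byte char #4 = F2 A3 B0 B6.
Offset 15: leading byte 0xE2 = 11100010 → 3-byte char #5 = E2 9B 8A.
Offset 18: leading byte 0xE2 = 11100010 → 3-byte char #6 = E2 8A BA.
Offset 21: leading byte 0xD4 = 11010100 → 2-byte char #7 = D4 AC.
Offset 23: leading byte 0xE7 = 11100111 → 3-byte char #8 = E7 AD B4.
Leading byte 0xE7 = 11100111 matches 1110xxxx → 3-byte sequence.
Byte 1: 0xE7 = 11100111, payload 0111 (4 bits).
Byte 2: 0xAD = 10101101 (10xxxxxx ✓), payload 101101.
Byte 3: 0xB4 = 10110100 (10xxxxxx ✓), payload 110100.
Concatenate: 0111101101110100 = 0x7B74 (16 bits → U+7B74).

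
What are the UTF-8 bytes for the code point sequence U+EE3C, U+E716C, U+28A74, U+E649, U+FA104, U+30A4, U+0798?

EE B8 BC F3 A7 85 AC F0 A8 A9 B4 EE 99 89 F3 BA 84 84 E3 82 A4 DE 98

U+EE3C: 3-byte form → EE B8 BC.
U+E716C: 4-byte form → F3 A7 85 AC.
U+28A74: 4-byte form → F0 A8 A9 B4.
U+E649: 3-byte form → EE 99 89.
U+FA104: 4-byte form → F3 BA 84 84.
U+30A4: 3-byte form → E3 82 A4.
U+0798: 2-byte form → DE 98.
Concatenated (23 bytes): EE B8 BC F3 A7 85 AC F0 A8 A9 B4 EE 99 89 F3 BA 84 84 E3 82 A4 DE 98.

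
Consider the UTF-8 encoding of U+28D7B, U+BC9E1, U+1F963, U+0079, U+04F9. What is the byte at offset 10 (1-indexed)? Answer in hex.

1-indexed offset 10 is 0-indexed offset 9.
U+28D7B → 4-byte form F0 A8 B5 BB at offsets 0–3.
U+BC9E1 → 4-byte form F2 BC A7 A1 at offsets 4–7.
U+1F963 → 4-byte form F0 9F A5 A3 at offsets 8–11.
Offset 9 falls in char 3's range; it's byte 2 of F0 9F A5 A3 = 0x9F.

0x9F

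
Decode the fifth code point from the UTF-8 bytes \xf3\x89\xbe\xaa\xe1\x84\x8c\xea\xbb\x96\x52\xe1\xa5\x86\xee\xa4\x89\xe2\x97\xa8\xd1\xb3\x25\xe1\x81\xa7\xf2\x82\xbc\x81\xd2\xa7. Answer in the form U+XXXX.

Offset 0: leading byte 0xF3 = 11110011 → 4-byte char #1 = F3 89 BE AA.
Offset 4: leading byte 0xE1 = 11100001 → 3-byte char #2 = E1 84 8C.
Offset 7: leading byte 0xEA = 11101010 → 3-byte char #3 = EA BB 96.
Offset 10: leading byte 0x52 = 01010010 → 1-byte char #4 = 52.
Offset 11: leading byte 0xE1 = 11100001 → 3-byte char #5 = E1 A5 86.
Leading byte 0xE1 = 11100001 matches 1110xxxx → 3-byte sequence.
Byte 1: 0xE1 = 11100001, payload 0001 (4 bits).
Byte 2: 0xA5 = 10100101 (10xxxxxx ✓), payload 100101.
Byte 3: 0x86 = 10000110 (10xxxxxx ✓), payload 000110.
Concatenate: 0001100101000110 = 0x1946 (16 bits → U+1946).

U+1946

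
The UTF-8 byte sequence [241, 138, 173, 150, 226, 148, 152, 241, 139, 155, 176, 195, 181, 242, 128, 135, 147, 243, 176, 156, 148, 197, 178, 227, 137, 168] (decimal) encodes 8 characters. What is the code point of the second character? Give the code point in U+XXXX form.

Offset 0: leading byte 0xF1 = 11110001 → 4-byte char #1 = F1 8A AD 96.
Offset 4: leading byte 0xE2 = 11100010 → 3-byte char #2 = E2 94 98.
Leading byte 0xE2 = 11100010 matches 1110xxxx → 3-byte sequence.
Byte 1: 0xE2 = 11100010, payload 0010 (4 bits).
Byte 2: 0x94 = 10010100 (10xxxxxx ✓), payload 010100.
Byte 3: 0x98 = 10011000 (10xxxxxx ✓), payload 011000.
Concatenate: 0010010100011000 = 0x2518 (16 bits → U+2518).

U+2518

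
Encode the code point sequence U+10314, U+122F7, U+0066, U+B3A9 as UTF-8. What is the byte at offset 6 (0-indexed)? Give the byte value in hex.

U+10314 → 4-byte form F0 90 8C 94 at offsets 0–3.
U+122F7 → 4-byte form F0 92 8B B7 at offsets 4–7.
Offset 6 falls in char 2's range; it's byte 3 of F0 92 8B B7 = 0x8B.

0x8B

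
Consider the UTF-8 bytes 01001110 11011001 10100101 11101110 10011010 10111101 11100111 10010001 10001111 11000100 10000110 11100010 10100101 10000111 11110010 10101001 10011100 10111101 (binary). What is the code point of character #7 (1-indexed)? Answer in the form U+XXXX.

Offset 0: leading byte 0x4E = 01001110 → 1-byte char #1 = 4E.
Offset 1: leading byte 0xD9 = 11011001 → 2-byte char #2 = D9 A5.
Offset 3: leading byte 0xEE = 11101110 → 3-byte char #3 = EE 9A BD.
Offset 6: leading byte 0xE7 = 11100111 → 3-byte char #4 = E7 91 8F.
Offset 9: leading byte 0xC4 = 11000100 → 2-byte char #5 = C4 86.
Offset 11: leading byte 0xE2 = 11100010 → 3-byte char #6 = E2 A5 87.
Offset 14: leading byte 0xF2 = 11110010 → 4-byte char #7 = F2 A9 9C BD.
Leading byte 0xF2 = 11110010 matches 11110xxx → 4-byte sequence.
Byte 1: 0xF2 = 11110010, payload 010 (3 bits).
Byte 2: 0xA9 = 10101001 (10xxxxxx ✓), payload 101001.
Byte 3: 0x9C = 10011100 (10xxxxxx ✓), payload 011100.
Byte 4: 0xBD = 10111101 (10xxxxxx ✓), payload 111101.
Concatenate: 010101001011100111101 = 0xA973D (21 bits → U+A973D).

U+A973D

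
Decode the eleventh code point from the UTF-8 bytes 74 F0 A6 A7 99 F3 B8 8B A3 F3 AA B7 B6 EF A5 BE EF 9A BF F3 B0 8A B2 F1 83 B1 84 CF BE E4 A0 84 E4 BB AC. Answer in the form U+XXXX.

Offset 0: leading byte 0x74 = 01110100 → 1-byte char #1 = 74.
Offset 1: leading byte 0xF0 = 11110000 → 4-byte char #2 = F0 A6 A7 99.
Offset 5: leading byte 0xF3 = 11110011 → 4-byte char #3 = F3 B8 8B A3.
Offset 9: leading byte 0xF3 = 11110011 → 4-byte char #4 = F3 AA B7 B6.
Offset 13: leading byte 0xEF = 11101111 → 3-byte char #5 = EF A5 BE.
Offset 16: leading byte 0xEF = 11101111 → 3-byte char #6 = EF 9A BF.
Offset 19: leading byte 0xF3 = 11110011 → 4-byte char #7 = F3 B0 8A B2.
Offset 23: leading byte 0xF1 = 11110001 → 4-byte char #8 = F1 83 B1 84.
Offset 27: leading byte 0xCF = 11001111 → 2-byte char #9 = CF BE.
Offset 29: leading byte 0xE4 = 11100100 → 3-byte char #10 = E4 A0 84.
Offset 32: leading byte 0xE4 = 11100100 → 3-byte char #11 = E4 BB AC.
Leading byte 0xE4 = 11100100 matches 1110xxxx → 3-byte sequence.
Byte 1: 0xE4 = 11100100, payload 0100 (4 bits).
Byte 2: 0xBB = 10111011 (10xxxxxx ✓), payload 111011.
Byte 3: 0xAC = 10101100 (10xxxxxx ✓), payload 101100.
Concatenate: 0100111011101100 = 0x4EEC (16 bits → U+4EEC).

U+4EEC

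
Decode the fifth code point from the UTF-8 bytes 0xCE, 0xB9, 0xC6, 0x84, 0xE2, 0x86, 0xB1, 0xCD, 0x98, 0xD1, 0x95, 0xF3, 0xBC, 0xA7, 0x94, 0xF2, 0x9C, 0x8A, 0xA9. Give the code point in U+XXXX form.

Offset 0: leading byte 0xCE = 11001110 → 2-byte char #1 = CE B9.
Offset 2: leading byte 0xC6 = 11000110 → 2-byte char #2 = C6 84.
Offset 4: leading byte 0xE2 = 11100010 → 3-byte char #3 = E2 86 B1.
Offset 7: leading byte 0xCD = 11001101 → 2-byte char #4 = CD 98.
Offset 9: leading byte 0xD1 = 11010001 → 2-byte char #5 = D1 95.
Leading byte 0xD1 = 11010001 matches 110xxxxx → 2-byte sequence.
Byte 1: 0xD1 = 11010001, payload 10001 (5 bits).
Byte 2: 0x95 = 10010101 (10xxxxxx ✓), payload 010101.
Concatenate: 10001010101 = 0x455 (11 bits → U+0455).

U+0455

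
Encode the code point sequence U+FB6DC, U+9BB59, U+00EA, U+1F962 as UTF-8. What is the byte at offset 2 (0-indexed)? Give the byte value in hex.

U+FB6DC → 4-byte form F3 BB 9B 9C at offsets 0–3.
Offset 2 falls in char 1's range; it's byte 3 of F3 BB 9B 9C = 0x9B.

0x9B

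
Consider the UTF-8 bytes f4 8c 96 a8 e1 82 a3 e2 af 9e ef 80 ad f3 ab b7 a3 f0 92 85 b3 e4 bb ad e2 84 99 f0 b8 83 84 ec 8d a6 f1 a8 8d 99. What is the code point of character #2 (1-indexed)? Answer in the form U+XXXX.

U+10A3

Offset 0: leading byte 0xF4 = 11110100 → 4-byte char #1 = F4 8C 96 A8.
Offset 4: leading byte 0xE1 = 11100001 → 3-byte char #2 = E1 82 A3.
Leading byte 0xE1 = 11100001 matches 1110xxxx → 3-byte sequence.
Byte 1: 0xE1 = 11100001, payload 0001 (4 bits).
Byte 2: 0x82 = 10000010 (10xxxxxx ✓), payload 000010.
Byte 3: 0xA3 = 10100011 (10xxxxxx ✓), payload 100011.
Concatenate: 0001000010100011 = 0x10A3 (16 bits → U+10A3).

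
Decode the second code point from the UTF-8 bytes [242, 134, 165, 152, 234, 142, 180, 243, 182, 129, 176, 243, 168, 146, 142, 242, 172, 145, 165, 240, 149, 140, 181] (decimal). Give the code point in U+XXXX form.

Offset 0: leading byte 0xF2 = 11110010 → 4-byte char #1 = F2 86 A5 98.
Offset 4: leading byte 0xEA = 11101010 → 3-byte char #2 = EA 8E B4.
Leading byte 0xEA = 11101010 matches 1110xxxx → 3-byte sequence.
Byte 1: 0xEA = 11101010, payload 1010 (4 bits).
Byte 2: 0x8E = 10001110 (10xxxxxx ✓), payload 001110.
Byte 3: 0xB4 = 10110100 (10xxxxxx ✓), payload 110100.
Concatenate: 1010001110110100 = 0xA3B4 (16 bits → U+A3B4).

U+A3B4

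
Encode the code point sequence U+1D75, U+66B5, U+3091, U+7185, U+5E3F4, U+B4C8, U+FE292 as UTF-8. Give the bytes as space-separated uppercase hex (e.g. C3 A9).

U+1D75: 3-byte form → E1 B5 B5.
U+66B5: 3-byte form → E6 9A B5.
U+3091: 3-byte form → E3 82 91.
U+7185: 3-byte form → E7 86 85.
U+5E3F4: 4-byte form → F1 9E 8F B4.
U+B4C8: 3-byte form → EB 93 88.
U+FE292: 4-byte form → F3 BE 8A 92.
Concatenated (23 bytes): E1 B5 B5 E6 9A B5 E3 82 91 E7 86 85 F1 9E 8F B4 EB 93 88 F3 BE 8A 92.

E1 B5 B5 E6 9A B5 E3 82 91 E7 86 85 F1 9E 8F B4 EB 93 88 F3 BE 8A 92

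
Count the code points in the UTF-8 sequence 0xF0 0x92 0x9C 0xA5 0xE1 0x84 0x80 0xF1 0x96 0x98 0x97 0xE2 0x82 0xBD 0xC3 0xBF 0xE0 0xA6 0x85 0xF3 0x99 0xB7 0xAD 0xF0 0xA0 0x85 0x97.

Byte at offset 0: 0xF0 = 11110000 → 4-byte char (#1). Advance 4.
Byte at offset 4: 0xE1 = 11100001 → 3-byte char (#2). Advance 3.
Byte at offset 7: 0xF1 = 11110001 → 4-byte char (#3). Advance 4.
Byte at offset 11: 0xE2 = 11100010 → 3-byte char (#4). Advance 3.
Byte at offset 14: 0xC3 = 11000011 → 2-byte char (#5). Advance 2.
Byte at offset 16: 0xE0 = 11100000 → 3-byte char (#6). Advance 3.
Byte at offset 19: 0xF3 = 11110011 → 4-byte char (#7). Advance 4.
Byte at offset 23: 0xF0 = 11110000 → 4-byte char (#8). Advance 4.
Reached end at offset 27 after 8 code points.

8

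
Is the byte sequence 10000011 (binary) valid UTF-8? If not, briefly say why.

Byte 0x83 = 10000011 has the form 10xxxxxx — a continuation byte — but there is no preceding leading byte.

invalid (continuation byte with no leading byte)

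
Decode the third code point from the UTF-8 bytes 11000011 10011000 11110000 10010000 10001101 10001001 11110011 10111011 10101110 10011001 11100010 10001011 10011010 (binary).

U+FBB99

Offset 0: leading byte 0xC3 = 11000011 → 2-byte char #1 = C3 98.
Offset 2: leading byte 0xF0 = 11110000 → 4-byte char #2 = F0 90 8D 89.
Offset 6: leading byte 0xF3 = 11110011 → 4-byte char #3 = F3 BB AE 99.
Leading byte 0xF3 = 11110011 matches 11110xxx → 4-byte sequence.
Byte 1: 0xF3 = 11110011, payload 011 (3 bits).
Byte 2: 0xBB = 10111011 (10xxxxxx ✓), payload 111011.
Byte 3: 0xAE = 10101110 (10xxxxxx ✓), payload 101110.
Byte 4: 0x99 = 10011001 (10xxxxxx ✓), payload 011001.
Concatenate: 011111011101110011001 = 0xFBB99 (21 bits → U+FBB99).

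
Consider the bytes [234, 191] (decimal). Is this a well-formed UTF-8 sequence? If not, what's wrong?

invalid (sequence truncated)

Leading byte 0xEA = 11101010 → 3-byte form, but only 2 bytes are present.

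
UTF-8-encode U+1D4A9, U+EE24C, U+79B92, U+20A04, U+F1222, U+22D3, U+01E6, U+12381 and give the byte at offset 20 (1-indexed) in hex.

0xA2

1-indexed offset 20 is 0-indexed offset 19.
U+1D4A9 → 4-byte form F0 9D 92 A9 at offsets 0–3.
U+EE24C → 4-byte form F3 AE 89 8C at offsets 4–7.
U+79B92 → 4-byte form F1 B9 AE 92 at offsets 8–11.
U+20A04 → 4-byte form F0 A0 A8 84 at offsets 12–15.
U+F1222 → 4-byte form F3 B1 88 A2 at offsets 16–19.
Offset 19 falls in char 5's range; it's byte 4 of F3 B1 88 A2 = 0xA2.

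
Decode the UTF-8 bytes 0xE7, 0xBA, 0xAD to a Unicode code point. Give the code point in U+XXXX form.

U+7EAD

Leading byte 0xE7 = 11100111 matches 1110xxxx → 3-byte sequence.
Byte 1: 0xE7 = 11100111, payload 0111 (4 bits).
Byte 2: 0xBA = 10111010 (10xxxxxx ✓), payload 111010.
Byte 3: 0xAD = 10101101 (10xxxxxx ✓), payload 101101.
Concatenate: 0111111010101101 = 0x7EAD (16 bits → U+7EAD).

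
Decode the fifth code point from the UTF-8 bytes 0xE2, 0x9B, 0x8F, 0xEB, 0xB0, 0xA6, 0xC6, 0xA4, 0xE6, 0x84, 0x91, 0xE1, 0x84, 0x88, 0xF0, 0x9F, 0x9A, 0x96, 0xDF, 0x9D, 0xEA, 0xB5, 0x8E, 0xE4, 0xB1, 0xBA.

Offset 0: leading byte 0xE2 = 11100010 → 3-byte char #1 = E2 9B 8F.
Offset 3: leading byte 0xEB = 11101011 → 3-byte char #2 = EB B0 A6.
Offset 6: leading byte 0xC6 = 11000110 → 2-byte char #3 = C6 A4.
Offset 8: leading byte 0xE6 = 11100110 → 3-byte char #4 = E6 84 91.
Offset 11: leading byte 0xE1 = 11100001 → 3-byte char #5 = E1 84 88.
Leading byte 0xE1 = 11100001 matches 1110xxxx → 3-byte sequence.
Byte 1: 0xE1 = 11100001, payload 0001 (4 bits).
Byte 2: 0x84 = 10000100 (10xxxxxx ✓), payload 000100.
Byte 3: 0x88 = 10001000 (10xxxxxx ✓), payload 001000.
Concatenate: 0001000100001000 = 0x1108 (16 bits → U+1108).

U+1108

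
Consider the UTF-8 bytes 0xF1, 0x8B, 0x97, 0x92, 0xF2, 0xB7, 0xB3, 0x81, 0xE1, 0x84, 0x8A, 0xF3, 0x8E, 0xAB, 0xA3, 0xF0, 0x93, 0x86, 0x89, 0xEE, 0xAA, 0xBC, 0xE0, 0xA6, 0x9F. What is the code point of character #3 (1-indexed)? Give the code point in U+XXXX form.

Offset 0: leading byte 0xF1 = 11110001 → 4-byte char #1 = F1 8B 97 92.
Offset 4: leading byte 0xF2 = 11110010 → 4-byte char #2 = F2 B7 B3 81.
Offset 8: leading byte 0xE1 = 11100001 → 3-byte char #3 = E1 84 8A.
Leading byte 0xE1 = 11100001 matches 1110xxxx → 3-byte sequence.
Byte 1: 0xE1 = 11100001, payload 0001 (4 bits).
Byte 2: 0x84 = 10000100 (10xxxxxx ✓), payload 000100.
Byte 3: 0x8A = 10001010 (10xxxxxx ✓), payload 001010.
Concatenate: 0001000100001010 = 0x110A (16 bits → U+110A).

U+110A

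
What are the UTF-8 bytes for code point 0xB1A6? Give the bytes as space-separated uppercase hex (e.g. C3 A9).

EB 86 A6

U+B1A6 = 0xB1A6 = 45478 decimal. In range U+0800–U+FFFF → 3-byte form: 1110xxxx 10xxxxxx 10xxxxxx.
Binary (16 bits): 1011000110100110.
Split 4+6+6: 1011 | 000110 | 100110.
Byte 1: 11101011 = 0xEB.
Byte 2: 10000110 = 0x86.
Byte 3: 10100110 = 0xA6.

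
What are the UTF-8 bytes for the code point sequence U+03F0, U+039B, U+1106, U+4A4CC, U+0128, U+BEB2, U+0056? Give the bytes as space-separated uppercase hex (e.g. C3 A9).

U+03F0: 2-byte form → CF B0.
U+039B: 2-byte form → CE 9B.
U+1106: 3-byte form → E1 84 86.
U+4A4CC: 4-byte form → F1 8A 93 8C.
U+0128: 2-byte form → C4 A8.
U+BEB2: 3-byte form → EB BA B2.
U+0056: 1-byte form → 56.
Concatenated (17 bytes): CF B0 CE 9B E1 84 86 F1 8A 93 8C C4 A8 EB BA B2 56.

CF B0 CE 9B E1 84 86 F1 8A 93 8C C4 A8 EB BA B2 56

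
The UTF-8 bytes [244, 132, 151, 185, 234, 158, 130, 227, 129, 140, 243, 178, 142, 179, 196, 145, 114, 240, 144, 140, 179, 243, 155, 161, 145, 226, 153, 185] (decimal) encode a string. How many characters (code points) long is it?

Byte at offset 0: 0xF4 = 11110100 → 4-byte char (#1). Advance 4.
Byte at offset 4: 0xEA = 11101010 → 3-byte char (#2). Advance 3.
Byte at offset 7: 0xE3 = 11100011 → 3-byte char (#3). Advance 3.
Byte at offset 10: 0xF3 = 11110011 → 4-byte char (#4). Advance 4.
Byte at offset 14: 0xC4 = 11000100 → 2-byte char (#5). Advance 2.
Byte at offset 16: 0x72 = 01110010 → 1-byte char (#6). Advance 1.
Byte at offset 17: 0xF0 = 11110000 → 4-byte char (#7). Advance 4.
Byte at offset 21: 0xF3 = 11110011 → 4-byte char (#8). Advance 4.
Byte at offset 25: 0xE2 = 11100010 → 3-byte char (#9). Advance 3.
Reached end at offset 28 after 9 code points.

9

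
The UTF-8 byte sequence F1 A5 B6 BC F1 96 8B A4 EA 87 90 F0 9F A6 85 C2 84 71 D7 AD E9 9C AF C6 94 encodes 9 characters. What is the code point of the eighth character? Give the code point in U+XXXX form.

U+972F

Offset 0: leading byte 0xF1 = 11110001 → 4-byte char #1 = F1 A5 B6 BC.
Offset 4: leading byte 0xF1 = 11110001 → 4-byte char #2 = F1 96 8B A4.
Offset 8: leading byte 0xEA = 11101010 → 3-byte char #3 = EA 87 90.
Offset 11: leading byte 0xF0 = 11110000 → 4-byte char #4 = F0 9F A6 85.
Offset 15: leading byte 0xC2 = 11000010 → 2-byte char #5 = C2 84.
Offset 17: leading byte 0x71 = 01110001 → 1-byte char #6 = 71.
Offset 18: leading byte 0xD7 = 11010111 → 2-byte char #7 = D7 AD.
Offset 20: leading byte 0xE9 = 11101001 → 3-byte char #8 = E9 9C AF.
Leading byte 0xE9 = 11101001 matches 1110xxxx → 3-byte sequence.
Byte 1: 0xE9 = 11101001, payload 1001 (4 bits).
Byte 2: 0x9C = 10011100 (10xxxxxx ✓), payload 011100.
Byte 3: 0xAF = 10101111 (10xxxxxx ✓), payload 101111.
Concatenate: 1001011100101111 = 0x972F (16 bits → U+972F).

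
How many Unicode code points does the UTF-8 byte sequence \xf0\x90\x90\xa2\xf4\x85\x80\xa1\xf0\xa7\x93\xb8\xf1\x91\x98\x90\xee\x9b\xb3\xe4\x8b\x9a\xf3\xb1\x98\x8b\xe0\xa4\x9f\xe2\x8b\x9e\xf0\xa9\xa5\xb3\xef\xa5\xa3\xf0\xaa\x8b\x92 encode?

Byte at offset 0: 0xF0 = 11110000 → 4-byte char (#1). Advance 4.
Byte at offset 4: 0xF4 = 11110100 → 4-byte char (#2). Advance 4.
Byte at offset 8: 0xF0 = 11110000 → 4-byte char (#3). Advance 4.
Byte at offset 12: 0xF1 = 11110001 → 4-byte char (#4). Advance 4.
Byte at offset 16: 0xEE = 11101110 → 3-byte char (#5). Advance 3.
Byte at offset 19: 0xE4 = 11100100 → 3-byte char (#6). Advance 3.
Byte at offset 22: 0xF3 = 11110011 → 4-byte char (#7). Advance 4.
Byte at offset 26: 0xE0 = 11100000 → 3-byte char (#8). Advance 3.
Byte at offset 29: 0xE2 = 11100010 → 3-byte char (#9). Advance 3.
Byte at offset 32: 0xF0 = 11110000 → 4-byte char (#10). Advance 4.
Byte at offset 36: 0xEF = 11101111 → 3-byte char (#11). Advance 3.
Byte at offset 39: 0xF0 = 11110000 → 4-byte char (#12). Advance 4.
Reached end at offset 43 after 12 code points.

12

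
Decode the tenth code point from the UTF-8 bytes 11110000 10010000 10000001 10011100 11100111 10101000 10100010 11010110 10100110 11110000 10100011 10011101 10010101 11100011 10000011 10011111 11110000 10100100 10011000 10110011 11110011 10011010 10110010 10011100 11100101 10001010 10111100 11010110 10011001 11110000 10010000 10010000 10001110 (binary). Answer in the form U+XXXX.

U+1040E

Offset 0: leading byte 0xF0 = 11110000 → 4-byte char #1 = F0 90 81 9C.
Offset 4: leading byte 0xE7 = 11100111 → 3-byte char #2 = E7 A8 A2.
Offset 7: leading byte 0xD6 = 11010110 → 2-byte char #3 = D6 A6.
Offset 9: leading byte 0xF0 = 11110000 → 4-byte char #4 = F0 A3 9D 95.
Offset 13: leading byte 0xE3 = 11100011 → 3-byte char #5 = E3 83 9F.
Offset 16: leading byte 0xF0 = 11110000 → 4-byte char #6 = F0 A4 98 B3.
Offset 20: leading byte 0xF3 = 11110011 → 4-byte char #7 = F3 9A B2 9C.
Offset 24: leading byte 0xE5 = 11100101 → 3-byte char #8 = E5 8A BC.
Offset 27: leading byte 0xD6 = 11010110 → 2-byte char #9 = D6 99.
Offset 29: leading byte 0xF0 = 11110000 → 4-byte char #10 = F0 90 90 8E.
Leading byte 0xF0 = 11110000 matches 11110xxx → 4-byte sequence.
Byte 1: 0xF0 = 11110000, payload 000 (3 bits).
Byte 2: 0x90 = 10010000 (10xxxxxx ✓), payload 010000.
Byte 3: 0x90 = 10010000 (10xxxxxx ✓), payload 010000.
Byte 4: 0x8E = 10001110 (10xxxxxx ✓), payload 001110.
Concatenate: 000010000010000001110 = 0x1040E (21 bits → U+1040E).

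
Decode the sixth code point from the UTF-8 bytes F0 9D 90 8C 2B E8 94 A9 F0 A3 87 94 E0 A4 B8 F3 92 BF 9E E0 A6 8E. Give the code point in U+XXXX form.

U+D2FDE

Offset 0: leading byte 0xF0 = 11110000 → 4-byte char #1 = F0 9D 90 8C.
Offset 4: leading byte 0x2B = 00101011 → 1-byte char #2 = 2B.
Offset 5: leading byte 0xE8 = 11101000 → 3-byte char #3 = E8 94 A9.
Offset 8: leading byte 0xF0 = 11110000 → 4-byte char #4 = F0 A3 87 94.
Offset 12: leading byte 0xE0 = 11100000 → 3-byte char #5 = E0 A4 B8.
Offset 15: leading byte 0xF3 = 11110011 → 4-byte char #6 = F3 92 BF 9E.
Leading byte 0xF3 = 11110011 matches 11110xxx → 4-byte sequence.
Byte 1: 0xF3 = 11110011, payload 011 (3 bits).
Byte 2: 0x92 = 10010010 (10xxxxxx ✓), payload 010010.
Byte 3: 0xBF = 10111111 (10xxxxxx ✓), payload 111111.
Byte 4: 0x9E = 10011110 (10xxxxxx ✓), payload 011110.
Concatenate: 011010010111111011110 = 0xD2FDE (21 bits → U+D2FDE).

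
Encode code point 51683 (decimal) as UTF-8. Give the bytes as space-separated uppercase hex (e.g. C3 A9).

U+C9E3 = 0xC9E3 = 51683 decimal. In range U+0800–U+FFFF → 3-byte form: 1110xxxx 10xxxxxx 10xxxxxx.
Binary (16 bits): 1100100111100011.
Split 4+6+6: 1100 | 100111 | 100011.
Byte 1: 11101100 = 0xEC.
Byte 2: 10100111 = 0xA7.
Byte 3: 10100011 = 0xA3.

EC A7 A3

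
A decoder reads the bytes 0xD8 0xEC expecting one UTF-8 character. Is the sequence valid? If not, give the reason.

invalid (non-continuation byte where continuation expected)

Leading byte 0xD8 = 11011000 → 2-byte form.
Byte 2 is 0xEC = 11101100, which is not 10xxxxxx — expected a continuation byte.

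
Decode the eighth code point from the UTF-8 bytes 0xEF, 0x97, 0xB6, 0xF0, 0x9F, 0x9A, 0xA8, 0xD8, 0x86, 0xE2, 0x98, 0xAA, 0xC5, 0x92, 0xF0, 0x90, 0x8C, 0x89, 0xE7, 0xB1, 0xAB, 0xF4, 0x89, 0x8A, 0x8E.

U+10928E

Offset 0: leading byte 0xEF = 11101111 → 3-byte char #1 = EF 97 B6.
Offset 3: leading byte 0xF0 = 11110000 → 4-byte char #2 = F0 9F 9A A8.
Offset 7: leading byte 0xD8 = 11011000 → 2-byte char #3 = D8 86.
Offset 9: leading byte 0xE2 = 11100010 → 3-byte char #4 = E2 98 AA.
Offset 12: leading byte 0xC5 = 11000101 → 2-byte char #5 = C5 92.
Offset 14: leading byte 0xF0 = 11110000 → 4-byte char #6 = F0 90 8C 89.
Offset 18: leading byte 0xE7 = 11100111 → 3-byte char #7 = E7 B1 AB.
Offset 21: leading byte 0xF4 = 11110100 → 4-byte char #8 = F4 89 8A 8E.
Leading byte 0xF4 = 11110100 matches 11110xxx → 4-byte sequence.
Byte 1: 0xF4 = 11110100, payload 100 (3 bits).
Byte 2: 0x89 = 10001001 (10xxxxxx ✓), payload 001001.
Byte 3: 0x8A = 10001010 (10xxxxxx ✓), payload 001010.
Byte 4: 0x8E = 10001110 (10xxxxxx ✓), payload 001110.
Concatenate: 100001001001010001110 = 0x10928E (21 bits → U+10928E).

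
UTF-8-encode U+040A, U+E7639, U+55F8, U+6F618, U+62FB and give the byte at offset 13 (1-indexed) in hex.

1-indexed offset 13 is 0-indexed offset 12.
U+040A → 2-byte form D0 8A at offsets 0–1.
U+E7639 → 4-byte form F3 A7 98 B9 at offsets 2–5.
U+55F8 → 3-byte form E5 97 B8 at offsets 6–8.
U+6F618 → 4-byte form F1 AF 98 98 at offsets 9–12.
Offset 12 falls in char 4's range; it's byte 4 of F1 AF 98 98 = 0x98.

0x98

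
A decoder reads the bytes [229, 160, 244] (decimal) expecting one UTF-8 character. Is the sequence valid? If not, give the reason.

Leading byte 0xE5 = 11100101 → 3-byte form.
Byte 3 is 0xF4 = 11110100, which is not 10xxxxxx — expected a continuation byte.

invalid (non-continuation byte where continuation expected)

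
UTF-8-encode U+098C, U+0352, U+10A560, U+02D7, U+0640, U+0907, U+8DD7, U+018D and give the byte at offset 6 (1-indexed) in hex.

0xF4

1-indexed offset 6 is 0-indexed offset 5.
U+098C → 3-byte form E0 A6 8C at offsets 0–2.
U+0352 → 2-byte form CD 92 at offsets 3–4.
U+10A560 → 4-byte form F4 8A 95 A0 at offsets 5–8.
Offset 5 falls in char 3's range; it's byte 1 of F4 8A 95 A0 = 0xF4.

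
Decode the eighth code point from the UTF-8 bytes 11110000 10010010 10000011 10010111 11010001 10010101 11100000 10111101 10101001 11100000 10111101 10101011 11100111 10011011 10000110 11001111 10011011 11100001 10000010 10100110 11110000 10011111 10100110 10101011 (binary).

Offset 0: leading byte 0xF0 = 11110000 → 4-byte char #1 = F0 92 83 97.
Offset 4: leading byte 0xD1 = 11010001 → 2-byte char #2 = D1 95.
Offset 6: leading byte 0xE0 = 11100000 → 3-byte char #3 = E0 BD A9.
Offset 9: leading byte 0xE0 = 11100000 → 3-byte char #4 = E0 BD AB.
Offset 12: leading byte 0xE7 = 11100111 → 3-byte char #5 = E7 9B 86.
Offset 15: leading byte 0xCF = 11001111 → 2-byte char #6 = CF 9B.
Offset 17: leading byte 0xE1 = 11100001 → 3-byte char #7 = E1 82 A6.
Offset 20: leading byte 0xF0 = 11110000 → 4-byte char #8 = F0 9F A6 AB.
Leading byte 0xF0 = 11110000 matches 11110xxx → 4-byte sequence.
Byte 1: 0xF0 = 11110000, payload 000 (3 bits).
Byte 2: 0x9F = 10011111 (10xxxxxx ✓), payload 011111.
Byte 3: 0xA6 = 10100110 (10xxxxxx ✓), payload 100110.
Byte 4: 0xAB = 10101011 (10xxxxxx ✓), payload 101011.
Concatenate: 000011111100110101011 = 0x1F9AB (21 bits → U+1F9AB).

U+1F9AB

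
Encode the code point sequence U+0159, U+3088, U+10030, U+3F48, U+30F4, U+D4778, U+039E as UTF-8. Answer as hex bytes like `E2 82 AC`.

U+0159: 2-byte form → C5 99.
U+3088: 3-byte form → E3 82 88.
U+10030: 4-byte form → F0 90 80 B0.
U+3F48: 3-byte form → E3 BD 88.
U+30F4: 3-byte form → E3 83 B4.
U+D4778: 4-byte form → F3 94 9D B8.
U+039E: 2-byte form → CE 9E.
Concatenated (21 bytes): C5 99 E3 82 88 F0 90 80 B0 E3 BD 88 E3 83 B4 F3 94 9D B8 CE 9E.

C5 99 E3 82 88 F0 90 80 B0 E3 BD 88 E3 83 B4 F3 94 9D B8 CE 9E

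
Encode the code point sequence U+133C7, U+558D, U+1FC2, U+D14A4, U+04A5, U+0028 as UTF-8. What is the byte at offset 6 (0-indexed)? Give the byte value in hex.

U+133C7 → 4-byte form F0 93 8F 87 at offsets 0–3.
U+558D → 3-byte form E5 96 8D at offsets 4–6.
Offset 6 falls in char 2's range; it's byte 3 of E5 96 8D = 0x8D.

0x8D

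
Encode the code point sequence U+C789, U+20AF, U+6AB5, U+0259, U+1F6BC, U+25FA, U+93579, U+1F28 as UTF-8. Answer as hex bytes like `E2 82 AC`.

EC 9E 89 E2 82 AF E6 AA B5 C9 99 F0 9F 9A BC E2 97 BA F2 93 95 B9 E1 BC A8

U+C789: 3-byte form → EC 9E 89.
U+20AF: 3-byte form → E2 82 AF.
U+6AB5: 3-byte form → E6 AA B5.
U+0259: 2-byte form → C9 99.
U+1F6BC: 4-byte form → F0 9F 9A BC.
U+25FA: 3-byte form → E2 97 BA.
U+93579: 4-byte form → F2 93 95 B9.
U+1F28: 3-byte form → E1 BC A8.
Concatenated (25 bytes): EC 9E 89 E2 82 AF E6 AA B5 C9 99 F0 9F 9A BC E2 97 BA F2 93 95 B9 E1 BC A8.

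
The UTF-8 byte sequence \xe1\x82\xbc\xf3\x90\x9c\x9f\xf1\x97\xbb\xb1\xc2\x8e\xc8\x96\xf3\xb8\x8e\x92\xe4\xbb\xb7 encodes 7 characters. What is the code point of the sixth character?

Offset 0: leading byte 0xE1 = 11100001 → 3-byte char #1 = E1 82 BC.
Offset 3: leading byte 0xF3 = 11110011 → 4-byte char #2 = F3 90 9C 9F.
Offset 7: leading byte 0xF1 = 11110001 → 4-byte char #3 = F1 97 BB B1.
Offset 11: leading byte 0xC2 = 11000010 → 2-byte char #4 = C2 8E.
Offset 13: leading byte 0xC8 = 11001000 → 2-byte char #5 = C8 96.
Offset 15: leading byte 0xF3 = 11110011 → 4-byte char #6 = F3 B8 8E 92.
Leading byte 0xF3 = 11110011 matches 11110xxx → 4-byte sequence.
Byte 1: 0xF3 = 11110011, payload 011 (3 bits).
Byte 2: 0xB8 = 10111000 (10xxxxxx ✓), payload 111000.
Byte 3: 0x8E = 10001110 (10xxxxxx ✓), payload 001110.
Byte 4: 0x92 = 10010010 (10xxxxxx ✓), payload 010010.
Concatenate: 011111000001110010010 = 0xF8392 (21 bits → U+F8392).

U+F8392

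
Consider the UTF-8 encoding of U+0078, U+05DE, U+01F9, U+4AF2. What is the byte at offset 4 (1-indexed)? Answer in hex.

0xC7

1-indexed offset 4 is 0-indexed offset 3.
U+0078 → 1-byte form 78 at offsets 0–0.
U+05DE → 2-byte form D7 9E at offsets 1–2.
U+01F9 → 2-byte form C7 B9 at offsets 3–4.
Offset 3 falls in char 3's range; it's byte 1 of C7 B9 = 0xC7.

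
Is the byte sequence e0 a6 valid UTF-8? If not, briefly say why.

invalid (sequence truncated)

Leading byte 0xE0 = 11100000 → 3-byte form, but only 2 bytes are present.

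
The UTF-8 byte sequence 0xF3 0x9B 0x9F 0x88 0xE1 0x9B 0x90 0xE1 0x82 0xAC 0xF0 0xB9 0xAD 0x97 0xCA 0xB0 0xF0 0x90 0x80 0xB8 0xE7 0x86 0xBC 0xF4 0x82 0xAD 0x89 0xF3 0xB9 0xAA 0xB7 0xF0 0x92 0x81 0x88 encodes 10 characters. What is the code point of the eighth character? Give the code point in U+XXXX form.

Offset 0: leading byte 0xF3 = 11110011 → 4-byte char #1 = F3 9B 9F 88.
Offset 4: leading byte 0xE1 = 11100001 → 3-byte char #2 = E1 9B 90.
Offset 7: leading byte 0xE1 = 11100001 → 3-byte char #3 = E1 82 AC.
Offset 10: leading byte 0xF0 = 11110000 → 4-byte char #4 = F0 B9 AD 97.
Offset 14: leading byte 0xCA = 11001010 → 2-byte char #5 = CA B0.
Offset 16: leading byte 0xF0 = 11110000 → 4-byte char #6 = F0 90 80 B8.
Offset 20: leading byte 0xE7 = 11100111 → 3-byte char #7 = E7 86 BC.
Offset 23: leading byte 0xF4 = 11110100 → 4-byte char #8 = F4 82 AD 89.
Leading byte 0xF4 = 11110100 matches 11110xxx → 4-byte sequence.
Byte 1: 0xF4 = 11110100, payload 100 (3 bits).
Byte 2: 0x82 = 10000010 (10xxxxxx ✓), payload 000010.
Byte 3: 0xAD = 10101101 (10xxxxxx ✓), payload 101101.
Byte 4: 0x89 = 10001001 (10xxxxxx ✓), payload 001001.
Concatenate: 100000010101101001001 = 0x102B49 (21 bits → U+102B49).

U+102B49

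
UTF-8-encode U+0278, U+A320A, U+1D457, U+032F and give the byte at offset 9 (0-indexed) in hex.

U+0278 → 2-byte form C9 B8 at offsets 0–1.
U+A320A → 4-byte form F2 A3 88 8A at offsets 2–5.
U+1D457 → 4-byte form F0 9D 91 97 at offsets 6–9.
Offset 9 falls in char 3's range; it's byte 4 of F0 9D 91 97 = 0x97.

0x97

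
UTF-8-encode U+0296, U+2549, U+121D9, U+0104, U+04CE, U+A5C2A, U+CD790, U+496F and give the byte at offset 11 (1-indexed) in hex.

1-indexed offset 11 is 0-indexed offset 10.
U+0296 → 2-byte form CA 96 at offsets 0–1.
U+2549 → 3-byte form E2 95 89 at offsets 2–4.
U+121D9 → 4-byte form F0 92 87 99 at offsets 5–8.
U+0104 → 2-byte form C4 84 at offsets 9–10.
Offset 10 falls in char 4's range; it's byte 2 of C4 84 = 0x84.

0x84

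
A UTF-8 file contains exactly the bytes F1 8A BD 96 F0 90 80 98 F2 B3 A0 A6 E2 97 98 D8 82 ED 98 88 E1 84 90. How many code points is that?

7

Byte at offset 0: 0xF1 = 11110001 → 4-byte char (#1). Advance 4.
Byte at offset 4: 0xF0 = 11110000 → 4-byte char (#2). Advance 4.
Byte at offset 8: 0xF2 = 11110010 → 4-byte char (#3). Advance 4.
Byte at offset 12: 0xE2 = 11100010 → 3-byte char (#4). Advance 3.
Byte at offset 15: 0xD8 = 11011000 → 2-byte char (#5). Advance 2.
Byte at offset 17: 0xED = 11101101 → 3-byte char (#6). Advance 3.
Byte at offset 20: 0xE1 = 11100001 → 3-byte char (#7). Advance 3.
Reached end at offset 23 after 7 code points.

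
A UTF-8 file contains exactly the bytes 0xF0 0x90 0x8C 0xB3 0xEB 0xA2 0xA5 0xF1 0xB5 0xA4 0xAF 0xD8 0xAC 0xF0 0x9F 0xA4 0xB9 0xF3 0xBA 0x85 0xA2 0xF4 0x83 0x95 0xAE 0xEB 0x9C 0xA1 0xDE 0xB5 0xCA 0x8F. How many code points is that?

10

Byte at offset 0: 0xF0 = 11110000 → 4-byte char (#1). Advance 4.
Byte at offset 4: 0xEB = 11101011 → 3-byte char (#2). Advance 3.
Byte at offset 7: 0xF1 = 11110001 → 4-byte char (#3). Advance 4.
Byte at offset 11: 0xD8 = 11011000 → 2-byte char (#4). Advance 2.
Byte at offset 13: 0xF0 = 11110000 → 4-byte char (#5). Advance 4.
Byte at offset 17: 0xF3 = 11110011 → 4-byte char (#6). Advance 4.
Byte at offset 21: 0xF4 = 11110100 → 4-byte char (#7). Advance 4.
Byte at offset 25: 0xEB = 11101011 → 3-byte char (#8). Advance 3.
Byte at offset 28: 0xDE = 11011110 → 2-byte char (#9). Advance 2.
Byte at offset 30: 0xCA = 11001010 → 2-byte char (#10). Advance 2.
Reached end at offset 32 after 10 code points.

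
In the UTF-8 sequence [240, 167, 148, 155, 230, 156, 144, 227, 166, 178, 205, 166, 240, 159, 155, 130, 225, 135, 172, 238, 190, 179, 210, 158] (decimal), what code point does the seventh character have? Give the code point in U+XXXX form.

Offset 0: leading byte 0xF0 = 11110000 → 4-byte char #1 = F0 A7 94 9B.
Offset 4: leading byte 0xE6 = 11100110 → 3-byte char #2 = E6 9C 90.
Offset 7: leading byte 0xE3 = 11100011 → 3-byte char #3 = E3 A6 B2.
Offset 10: leading byte 0xCD = 11001101 → 2-byte char #4 = CD A6.
Offset 12: leading byte 0xF0 = 11110000 → 4-byte char #5 = F0 9F 9B 82.
Offset 16: leading byte 0xE1 = 11100001 → 3-byte char #6 = E1 87 AC.
Offset 19: leading byte 0xEE = 11101110 → 3-byte char #7 = EE BE B3.
Leading byte 0xEE = 11101110 matches 1110xxxx → 3-byte sequence.
Byte 1: 0xEE = 11101110, payload 1110 (4 bits).
Byte 2: 0xBE = 10111110 (10xxxxxx ✓), payload 111110.
Byte 3: 0xB3 = 10110011 (10xxxxxx ✓), payload 110011.
Concatenate: 1110111110110011 = 0xEFB3 (16 bits → U+EFB3).

U+EFB3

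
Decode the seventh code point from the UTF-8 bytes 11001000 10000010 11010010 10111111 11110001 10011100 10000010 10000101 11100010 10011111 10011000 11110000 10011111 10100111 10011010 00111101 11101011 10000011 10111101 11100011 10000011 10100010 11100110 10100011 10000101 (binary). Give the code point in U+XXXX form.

U+B0FD

Offset 0: leading byte 0xC8 = 11001000 → 2-byte char #1 = C8 82.
Offset 2: leading byte 0xD2 = 11010010 → 2-byte char #2 = D2 BF.
Offset 4: leading byte 0xF1 = 11110001 → 4-byte char #3 = F1 9C 82 85.
Offset 8: leading byte 0xE2 = 11100010 → 3-byte char #4 = E2 9F 98.
Offset 11: leading byte 0xF0 = 11110000 → 4-byte char #5 = F0 9F A7 9A.
Offset 15: leading byte 0x3D = 00111101 → 1-byte char #6 = 3D.
Offset 16: leading byte 0xEB = 11101011 → 3-byte char #7 = EB 83 BD.
Leading byte 0xEB = 11101011 matches 1110xxxx → 3-byte sequence.
Byte 1: 0xEB = 11101011, payload 1011 (4 bits).
Byte 2: 0x83 = 10000011 (10xxxxxx ✓), payload 000011.
Byte 3: 0xBD = 10111101 (10xxxxxx ✓), payload 111101.
Concatenate: 1011000011111101 = 0xB0FD (16 bits → U+B0FD).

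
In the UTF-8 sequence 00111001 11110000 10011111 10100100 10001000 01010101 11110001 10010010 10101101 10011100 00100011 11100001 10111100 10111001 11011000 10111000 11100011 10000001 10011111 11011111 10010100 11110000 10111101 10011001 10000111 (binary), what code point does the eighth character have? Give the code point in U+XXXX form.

Offset 0: leading byte 0x39 = 00111001 → 1-byte char #1 = 39.
Offset 1: leading byte 0xF0 = 11110000 → 4-byte char #2 = F0 9F A4 88.
Offset 5: leading byte 0x55 = 01010101 → 1-byte char #3 = 55.
Offset 6: leading byte 0xF1 = 11110001 → 4-byte char #4 = F1 92 AD 9C.
Offset 10: leading byte 0x23 = 00100011 → 1-byte char #5 = 23.
Offset 11: leading byte 0xE1 = 11100001 → 3-byte char #6 = E1 BC B9.
Offset 14: leading byte 0xD8 = 11011000 → 2-byte char #7 = D8 B8.
Offset 16: leading byte 0xE3 = 11100011 → 3-byte char #8 = E3 81 9F.
Leading byte 0xE3 = 11100011 matches 1110xxxx → 3-byte sequence.
Byte 1: 0xE3 = 11100011, payload 0011 (4 bits).
Byte 2: 0x81 = 10000001 (10xxxxxx ✓), payload 000001.
Byte 3: 0x9F = 10011111 (10xxxxxx ✓), payload 011111.
Concatenate: 0011000001011111 = 0x305F (16 bits → U+305F).

U+305F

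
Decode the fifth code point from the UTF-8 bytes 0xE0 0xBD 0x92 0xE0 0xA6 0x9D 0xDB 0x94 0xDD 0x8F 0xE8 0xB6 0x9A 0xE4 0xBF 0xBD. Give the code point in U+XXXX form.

Offset 0: leading byte 0xE0 = 11100000 → 3-byte char #1 = E0 BD 92.
Offset 3: leading byte 0xE0 = 11100000 → 3-byte char #2 = E0 A6 9D.
Offset 6: leading byte 0xDB = 11011011 → 2-byte char #3 = DB 94.
Offset 8: leading byte 0xDD = 11011101 → 2-byte char #4 = DD 8F.
Offset 10: leading byte 0xE8 = 11101000 → 3-byte char #5 = E8 B6 9A.
Leading byte 0xE8 = 11101000 matches 1110xxxx → 3-byte sequence.
Byte 1: 0xE8 = 11101000, payload 1000 (4 bits).
Byte 2: 0xB6 = 10110110 (10xxxxxx ✓), payload 110110.
Byte 3: 0x9A = 10011010 (10xxxxxx ✓), payload 011010.
Concatenate: 1000110110011010 = 0x8D9A (16 bits → U+8D9A).

U+8D9A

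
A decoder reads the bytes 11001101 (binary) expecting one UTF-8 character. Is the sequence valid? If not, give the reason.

Leading byte 0xCD = 11001101 → 2-byte form, but only 1 byte is present.

invalid (sequence truncated)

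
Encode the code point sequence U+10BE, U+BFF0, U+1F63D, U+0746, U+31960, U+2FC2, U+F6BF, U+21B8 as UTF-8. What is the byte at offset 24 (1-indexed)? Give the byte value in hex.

0x86

1-indexed offset 24 is 0-indexed offset 23.
U+10BE → 3-byte form E1 82 BE at offsets 0–2.
U+BFF0 → 3-byte form EB BF B0 at offsets 3–5.
U+1F63D → 4-byte form F0 9F 98 BD at offsets 6–9.
U+0746 → 2-byte form DD 86 at offsets 10–11.
U+31960 → 4-byte form F0 B1 A5 A0 at offsets 12–15.
U+2FC2 → 3-byte form E2 BF 82 at offsets 16–18.
U+F6BF → 3-byte form EF 9A BF at offsets 19–21.
U+21B8 → 3-byte form E2 86 B8 at offsets 22–24.
Offset 23 falls in char 8's range; it's byte 2 of E2 86 B8 = 0x86.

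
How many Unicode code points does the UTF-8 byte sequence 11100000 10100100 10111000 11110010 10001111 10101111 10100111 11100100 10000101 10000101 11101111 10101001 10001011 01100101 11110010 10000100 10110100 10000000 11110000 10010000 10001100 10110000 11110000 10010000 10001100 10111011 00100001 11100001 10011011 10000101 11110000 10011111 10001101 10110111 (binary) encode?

Byte at offset 0: 0xE0 = 11100000 → 3-byte char (#1). Advance 3.
Byte at offset 3: 0xF2 = 11110010 → 4-byte char (#2). Advance 4.
Byte at offset 7: 0xE4 = 11100100 → 3-byte char (#3). Advance 3.
Byte at offset 10: 0xEF = 11101111 → 3-byte char (#4). Advance 3.
Byte at offset 13: 0x65 = 01100101 → 1-byte char (#5). Advance 1.
Byte at offset 14: 0xF2 = 11110010 → 4-byte char (#6). Advance 4.
Byte at offset 18: 0xF0 = 11110000 → 4-byte char (#7). Advance 4.
Byte at offset 22: 0xF0 = 11110000 → 4-byte char (#8). Advance 4.
Byte at offset 26: 0x21 = 00100001 → 1-byte char (#9). Advance 1.
Byte at offset 27: 0xE1 = 11100001 → 3-byte char (#10). Advance 3.
Byte at offset 30: 0xF0 = 11110000 → 4-byte char (#11). Advance 4.
Reached end at offset 34 after 11 code points.

11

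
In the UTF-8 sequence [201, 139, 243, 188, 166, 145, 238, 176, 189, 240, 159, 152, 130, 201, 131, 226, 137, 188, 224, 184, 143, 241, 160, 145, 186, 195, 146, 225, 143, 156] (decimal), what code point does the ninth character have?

U+00D2

Offset 0: leading byte 0xC9 = 11001001 → 2-byte char #1 = C9 8B.
Offset 2: leading byte 0xF3 = 11110011 → 4-byte char #2 = F3 BC A6 91.
Offset 6: leading byte 0xEE = 11101110 → 3-byte char #3 = EE B0 BD.
Offset 9: leading byte 0xF0 = 11110000 → 4-byte char #4 = F0 9F 98 82.
Offset 13: leading byte 0xC9 = 11001001 → 2-byte char #5 = C9 83.
Offset 15: leading byte 0xE2 = 11100010 → 3-byte char #6 = E2 89 BC.
Offset 18: leading byte 0xE0 = 11100000 → 3-byte char #7 = E0 B8 8F.
Offset 21: leading byte 0xF1 = 11110001 → 4-byte char #8 = F1 A0 91 BA.
Offset 25: leading byte 0xC3 = 11000011 → 2-byte char #9 = C3 92.
Leading byte 0xC3 = 11000011 matches 110xxxxx → 2-byte sequence.
Byte 1: 0xC3 = 11000011, payload 00011 (5 bits).
Byte 2: 0x92 = 10010010 (10xxxxxx ✓), payload 010010.
Concatenate: 00011010010 = 0xD2 (11 bits → U+00D2).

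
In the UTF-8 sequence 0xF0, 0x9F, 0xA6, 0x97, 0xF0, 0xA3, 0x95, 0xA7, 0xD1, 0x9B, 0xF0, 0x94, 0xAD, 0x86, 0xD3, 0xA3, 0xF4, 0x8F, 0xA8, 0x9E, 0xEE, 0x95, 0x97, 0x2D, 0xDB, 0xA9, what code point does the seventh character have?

U+E557

Offset 0: leading byte 0xF0 = 11110000 → 4-byte char #1 = F0 9F A6 97.
Offset 4: leading byte 0xF0 = 11110000 → 4-byte char #2 = F0 A3 95 A7.
Offset 8: leading byte 0xD1 = 11010001 → 2-byte char #3 = D1 9B.
Offset 10: leading byte 0xF0 = 11110000 → 4-byte char #4 = F0 94 AD 86.
Offset 14: leading byte 0xD3 = 11010011 → 2-byte char #5 = D3 A3.
Offset 16: leading byte 0xF4 = 11110100 → 4-byte char #6 = F4 8F A8 9E.
Offset 20: leading byte 0xEE = 11101110 → 3-byte char #7 = EE 95 97.
Leading byte 0xEE = 11101110 matches 1110xxxx → 3-byte sequence.
Byte 1: 0xEE = 11101110, payload 1110 (4 bits).
Byte 2: 0x95 = 10010101 (10xxxxxx ✓), payload 010101.
Byte 3: 0x97 = 10010111 (10xxxxxx ✓), payload 010111.
Concatenate: 1110010101010111 = 0xE557 (16 bits → U+E557).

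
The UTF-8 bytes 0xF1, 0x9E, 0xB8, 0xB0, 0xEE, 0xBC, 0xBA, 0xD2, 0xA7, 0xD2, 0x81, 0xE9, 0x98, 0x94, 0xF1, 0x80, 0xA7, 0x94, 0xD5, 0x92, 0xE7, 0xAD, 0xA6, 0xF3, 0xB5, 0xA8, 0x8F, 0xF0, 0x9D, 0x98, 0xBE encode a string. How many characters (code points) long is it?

10

Byte at offset 0: 0xF1 = 11110001 → 4-byte char (#1). Advance 4.
Byte at offset 4: 0xEE = 11101110 → 3-byte char (#2). Advance 3.
Byte at offset 7: 0xD2 = 11010010 → 2-byte char (#3). Advance 2.
Byte at offset 9: 0xD2 = 11010010 → 2-byte char (#4). Advance 2.
Byte at offset 11: 0xE9 = 11101001 → 3-byte char (#5). Advance 3.
Byte at offset 14: 0xF1 = 11110001 → 4-byte char (#6). Advance 4.
Byte at offset 18: 0xD5 = 11010101 → 2-byte char (#7). Advance 2.
Byte at offset 20: 0xE7 = 11100111 → 3-byte char (#8). Advance 3.
Byte at offset 23: 0xF3 = 11110011 → 4-byte char (#9). Advance 4.
Byte at offset 27: 0xF0 = 11110000 → 4-byte char (#10). Advance 4.
Reached end at offset 31 after 10 code points.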